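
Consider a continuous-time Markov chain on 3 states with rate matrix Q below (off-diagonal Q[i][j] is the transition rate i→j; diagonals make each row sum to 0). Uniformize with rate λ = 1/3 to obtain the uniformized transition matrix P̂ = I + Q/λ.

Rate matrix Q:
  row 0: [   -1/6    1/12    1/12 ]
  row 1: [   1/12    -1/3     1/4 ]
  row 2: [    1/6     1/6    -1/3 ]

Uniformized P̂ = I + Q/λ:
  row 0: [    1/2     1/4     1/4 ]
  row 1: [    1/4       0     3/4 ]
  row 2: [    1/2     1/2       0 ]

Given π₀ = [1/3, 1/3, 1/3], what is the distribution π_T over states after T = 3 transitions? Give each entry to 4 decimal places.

t=0: π = [0.3333, 0.3333, 0.3333]
t=1: π = [0.4167, 0.2500, 0.3333]
t=2: π = [0.4375, 0.2708, 0.2917]
t=3: π = [0.4323, 0.2552, 0.3125]

π = [0.4323, 0.2552, 0.3125]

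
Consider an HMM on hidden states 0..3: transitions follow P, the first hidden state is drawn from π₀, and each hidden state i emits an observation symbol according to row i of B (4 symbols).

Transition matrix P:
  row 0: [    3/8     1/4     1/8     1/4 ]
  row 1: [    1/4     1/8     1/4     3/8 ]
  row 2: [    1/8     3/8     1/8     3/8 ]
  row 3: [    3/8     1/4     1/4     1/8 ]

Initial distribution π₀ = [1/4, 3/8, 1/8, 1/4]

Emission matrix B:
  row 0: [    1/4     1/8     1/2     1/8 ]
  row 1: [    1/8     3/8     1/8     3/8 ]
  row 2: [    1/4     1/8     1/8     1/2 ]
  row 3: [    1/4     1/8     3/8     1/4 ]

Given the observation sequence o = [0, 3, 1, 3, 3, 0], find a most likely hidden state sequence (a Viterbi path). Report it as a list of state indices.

t=0: δ = [6.250e-02, 4.688e-02, 3.125e-02, 6.250e-02]  (obs o_0=0)
t=1: δ = [2.930e-03, 5.859e-03, 7.812e-03, 4.395e-03]  ψ = [0, 0, 3, 1]  (obs o_1=3)
t=2: δ = [2.060e-04, 1.099e-03, 1.831e-04, 3.662e-04]  ψ = [3, 2, 1, 2]  (obs o_2=1)
t=3: δ = [3.433e-05, 5.150e-05, 1.373e-04, 1.030e-04]  ψ = [1, 1, 1, 1]  (obs o_3=3)
t=4: δ = [4.828e-06, 1.931e-05, 1.287e-05, 1.287e-05]  ψ = [3, 2, 3, 2]  (obs o_4=3)
t=5: δ = [1.207e-06, 6.035e-07, 1.207e-06, 1.810e-06]  ψ = [1, 2, 1, 1]  (obs o_5=0)
backtrack: best end state = 3; path = [3, 2, 1, 2, 1, 3]

path = [3, 2, 1, 2, 1, 3]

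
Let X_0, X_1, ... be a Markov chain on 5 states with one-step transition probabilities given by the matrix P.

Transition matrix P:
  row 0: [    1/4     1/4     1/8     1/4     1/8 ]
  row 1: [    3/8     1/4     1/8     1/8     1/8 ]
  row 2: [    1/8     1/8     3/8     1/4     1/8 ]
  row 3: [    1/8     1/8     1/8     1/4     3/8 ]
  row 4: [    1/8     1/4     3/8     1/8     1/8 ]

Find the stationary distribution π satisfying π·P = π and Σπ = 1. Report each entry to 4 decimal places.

π = [0.1990, 0.1964, 0.2253, 0.2035, 0.1759]

Balance equations π_j = Σ_i π_i·P[i][j]:
  π_0 = 1/4·π_0 + 3/8·π_1 + 1/8·π_2 + 1/8·π_3 + 1/8·π_4
  π_1 = 1/4·π_0 + 1/4·π_1 + 1/8·π_2 + 1/8·π_3 + 1/4·π_4
  π_2 = 1/8·π_0 + 1/8·π_1 + 3/8·π_2 + 1/8·π_3 + 3/8·π_4
  π_3 = 1/4·π_0 + 1/8·π_1 + 1/4·π_2 + 1/4·π_3 + 1/8·π_4
  normalize: π_0 + π_1 + π_2 + π_3 + π_4 = 1
Solving the linear system gives exactly π = [155/779, 153/779, 351/1558, 317/1558, 137/779].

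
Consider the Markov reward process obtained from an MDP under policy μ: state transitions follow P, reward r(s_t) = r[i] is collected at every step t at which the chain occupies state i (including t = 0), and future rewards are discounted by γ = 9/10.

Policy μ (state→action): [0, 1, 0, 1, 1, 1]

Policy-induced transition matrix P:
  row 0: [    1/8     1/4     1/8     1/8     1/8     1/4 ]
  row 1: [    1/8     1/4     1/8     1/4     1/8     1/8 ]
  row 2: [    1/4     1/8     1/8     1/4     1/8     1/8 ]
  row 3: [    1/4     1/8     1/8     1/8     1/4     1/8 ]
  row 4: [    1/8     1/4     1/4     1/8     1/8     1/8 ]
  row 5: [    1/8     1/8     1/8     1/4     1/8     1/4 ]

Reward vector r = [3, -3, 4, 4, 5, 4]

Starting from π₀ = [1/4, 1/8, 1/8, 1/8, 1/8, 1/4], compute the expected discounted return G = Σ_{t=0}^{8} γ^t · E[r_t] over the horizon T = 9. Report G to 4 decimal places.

t=0: π = [0.2500, 0.1250, 0.1250, 0.1250, 0.1250, 0.2500], E[r] = 3.0000, γ^t·E[r] = 3.000000, running G = 3.000000
t=1: π = [0.1563, 0.1875, 0.1406, 0.1875, 0.1406, 0.1875], E[r] = 2.6719, γ^t·E[r] = 2.404688, running G = 5.404688
t=2: π = [0.1660, 0.1855, 0.1426, 0.1895, 0.1484, 0.1680], E[r] = 2.6836, γ^t·E[r] = 2.173711, running G = 7.578398
t=3: π = [0.1665, 0.1875, 0.1436, 0.1870, 0.1487, 0.1667], E[r] = 2.6697, γ^t·E[r] = 1.946195, running G = 9.524594
t=4: π = [0.1663, 0.1878, 0.1436, 0.1872, 0.1484, 0.1667], E[r] = 2.6672, γ^t·E[r] = 1.749954, running G = 11.274547
t=5: π = [0.1664, 0.1878, 0.1435, 0.1873, 0.1484, 0.1666], E[r] = 2.6673, γ^t·E[r] = 1.575035, running G = 12.849582
t=6: π = [0.1664, 0.1878, 0.1436, 0.1872, 0.1484, 0.1666], E[r] = 2.6673, γ^t·E[r] = 1.417516, running G = 14.267098
t=7: π = [0.1663, 0.1878, 0.1436, 0.1872, 0.1484, 0.1666], E[r] = 2.6673, γ^t·E[r] = 1.275761, running G = 15.542859
t=8: π = [0.1664, 0.1878, 0.1436, 0.1872, 0.1484, 0.1666], E[r] = 2.6673, γ^t·E[r] = 1.148185, running G = 16.691044

G = 16.6910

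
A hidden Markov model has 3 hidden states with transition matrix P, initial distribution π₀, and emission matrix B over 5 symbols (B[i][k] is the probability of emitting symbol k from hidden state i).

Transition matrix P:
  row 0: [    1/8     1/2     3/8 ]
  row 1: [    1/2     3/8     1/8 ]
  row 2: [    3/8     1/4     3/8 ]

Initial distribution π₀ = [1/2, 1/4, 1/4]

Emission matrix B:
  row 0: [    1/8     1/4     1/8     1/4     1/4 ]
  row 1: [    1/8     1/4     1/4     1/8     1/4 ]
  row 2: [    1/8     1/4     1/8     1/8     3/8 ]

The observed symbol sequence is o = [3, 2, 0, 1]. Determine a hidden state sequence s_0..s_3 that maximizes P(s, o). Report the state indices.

t=0: δ = [1.250e-01, 3.125e-02, 3.125e-02]  (obs o_0=3)
t=1: δ = [1.953e-03, 1.562e-02, 5.859e-03]  ψ = [0, 0, 0]  (obs o_1=2)
t=2: δ = [9.766e-04, 7.324e-04, 2.747e-04]  ψ = [1, 1, 2]  (obs o_2=0)
t=3: δ = [9.155e-05, 1.221e-04, 9.155e-05]  ψ = [1, 0, 0]  (obs o_3=1)
backtrack: best end state = 1; path = [0, 1, 0, 1]

path = [0, 1, 0, 1]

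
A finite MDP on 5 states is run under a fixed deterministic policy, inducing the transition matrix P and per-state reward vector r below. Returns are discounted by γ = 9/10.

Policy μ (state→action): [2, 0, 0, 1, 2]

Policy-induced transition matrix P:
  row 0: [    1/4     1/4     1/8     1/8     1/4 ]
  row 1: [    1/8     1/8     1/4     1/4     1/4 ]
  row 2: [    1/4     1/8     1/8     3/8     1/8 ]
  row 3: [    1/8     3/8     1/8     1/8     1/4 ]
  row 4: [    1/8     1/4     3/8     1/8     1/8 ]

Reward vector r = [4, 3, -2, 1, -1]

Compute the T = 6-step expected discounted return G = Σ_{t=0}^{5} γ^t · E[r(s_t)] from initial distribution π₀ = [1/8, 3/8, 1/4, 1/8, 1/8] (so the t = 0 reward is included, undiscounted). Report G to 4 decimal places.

G = 4.5837

t=0: π = [0.1250, 0.3750, 0.2500, 0.1250, 0.1250], E[r] = 1.1250, γ^t·E[r] = 1.125000, running G = 1.125000
t=1: π = [0.1719, 0.1875, 0.2031, 0.2344, 0.2031], E[r] = 0.8750, γ^t·E[r] = 0.787500, running G = 1.912500
t=2: π = [0.1719, 0.2305, 0.1992, 0.1992, 0.1992], E[r] = 0.9805, γ^t·E[r] = 0.794180, running G = 2.706680
t=3: π = [0.1714, 0.2212, 0.2036, 0.2036, 0.2002], E[r] = 0.9453, γ^t·E[r] = 0.689133, running G = 3.395813
t=4: π = [0.1719, 0.2224, 0.2027, 0.2036, 0.1995], E[r] = 0.9532, γ^t·E[r] = 0.625385, running G = 4.021198
t=5: π = [0.1718, 0.2223, 0.2027, 0.2035, 0.1997], E[r] = 0.9526, γ^t·E[r] = 0.562513, running G = 4.583711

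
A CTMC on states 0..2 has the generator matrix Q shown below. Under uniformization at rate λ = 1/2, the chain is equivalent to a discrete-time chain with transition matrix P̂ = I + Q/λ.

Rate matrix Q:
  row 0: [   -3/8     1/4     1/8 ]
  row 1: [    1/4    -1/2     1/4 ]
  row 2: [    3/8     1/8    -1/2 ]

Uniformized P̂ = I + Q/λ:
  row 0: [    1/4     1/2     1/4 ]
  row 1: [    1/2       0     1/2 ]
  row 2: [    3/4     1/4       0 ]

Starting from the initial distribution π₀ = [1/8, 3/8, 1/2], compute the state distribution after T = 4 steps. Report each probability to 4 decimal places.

t=0: π = [0.1250, 0.3750, 0.5000]
t=1: π = [0.5938, 0.1875, 0.2188]
t=2: π = [0.4063, 0.3516, 0.2422]
t=3: π = [0.4590, 0.2637, 0.2773]
t=4: π = [0.4546, 0.2988, 0.2466]

π = [0.4546, 0.2988, 0.2466]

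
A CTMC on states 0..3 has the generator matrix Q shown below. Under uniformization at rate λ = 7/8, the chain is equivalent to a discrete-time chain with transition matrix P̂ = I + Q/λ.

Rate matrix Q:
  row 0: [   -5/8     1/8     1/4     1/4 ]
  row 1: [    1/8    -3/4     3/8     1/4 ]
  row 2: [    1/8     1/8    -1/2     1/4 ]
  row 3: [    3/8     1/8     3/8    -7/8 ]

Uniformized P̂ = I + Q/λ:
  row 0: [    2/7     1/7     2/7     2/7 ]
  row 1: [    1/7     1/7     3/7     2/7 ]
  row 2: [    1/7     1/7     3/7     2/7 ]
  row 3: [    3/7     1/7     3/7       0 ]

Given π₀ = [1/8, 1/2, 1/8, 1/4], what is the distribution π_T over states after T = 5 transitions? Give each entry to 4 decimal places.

π = [0.2408, 0.1429, 0.3942, 0.2222]

t=0: π = [0.1250, 0.5000, 0.1250, 0.2500]
t=1: π = [0.2321, 0.1429, 0.4107, 0.2143]
t=2: π = [0.2372, 0.1429, 0.3954, 0.2245]
t=3: π = [0.2409, 0.1429, 0.3947, 0.2216]
t=4: π = [0.2406, 0.1429, 0.3942, 0.2224]
t=5: π = [0.2408, 0.1429, 0.3942, 0.2222]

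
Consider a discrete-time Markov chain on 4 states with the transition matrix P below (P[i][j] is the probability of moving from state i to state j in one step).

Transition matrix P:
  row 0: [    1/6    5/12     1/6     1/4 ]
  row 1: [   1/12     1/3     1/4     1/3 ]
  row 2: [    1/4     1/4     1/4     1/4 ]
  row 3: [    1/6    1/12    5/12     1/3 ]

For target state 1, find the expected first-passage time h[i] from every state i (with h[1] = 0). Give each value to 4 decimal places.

h = [3.5328, 0.0000, 4.1752, 4.9927]

First-step conditioning: h[1] = 0; for i ≠ 1, h[i] = 1 + Σ_k P[i][k]·h[k].
  h[0] = 1 + 1/6·h[0] + 1/6·h[2] + 1/4·h[3]
  h[2] = 1 + 1/4·h[0] + 1/4·h[2] + 1/4·h[3]
  h[3] = 1 + 1/6·h[0] + 5/12·h[2] + 1/3·h[3]
Solving the 3×3 linear system over states ≠ 1 gives exactly h = [484/137, 0, 572/137, 684/137] (h[1] = 0 is the target).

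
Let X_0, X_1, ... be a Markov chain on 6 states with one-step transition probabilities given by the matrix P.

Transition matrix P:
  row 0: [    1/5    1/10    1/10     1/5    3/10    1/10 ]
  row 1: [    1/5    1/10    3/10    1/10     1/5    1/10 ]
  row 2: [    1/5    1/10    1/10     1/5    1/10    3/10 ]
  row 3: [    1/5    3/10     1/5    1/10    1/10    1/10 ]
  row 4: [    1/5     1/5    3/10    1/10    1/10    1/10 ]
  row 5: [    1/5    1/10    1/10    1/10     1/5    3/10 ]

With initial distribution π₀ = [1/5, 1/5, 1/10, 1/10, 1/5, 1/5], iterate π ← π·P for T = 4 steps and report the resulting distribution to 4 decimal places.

t=0: π = [0.2000, 0.2000, 0.1000, 0.1000, 0.2000, 0.2000]
t=1: π = [0.2000, 0.1400, 0.1900, 0.1300, 0.1800, 0.1600]
t=2: π = [0.2000, 0.1440, 0.1770, 0.1390, 0.1700, 0.1700]
t=3: π = [0.2000, 0.1448, 0.1767, 0.1377, 0.1714, 0.1694]
t=4: π = [0.2000, 0.1447, 0.1770, 0.1377, 0.1714, 0.1692]

π = [0.2000, 0.1447, 0.1770, 0.1377, 0.1714, 0.1692]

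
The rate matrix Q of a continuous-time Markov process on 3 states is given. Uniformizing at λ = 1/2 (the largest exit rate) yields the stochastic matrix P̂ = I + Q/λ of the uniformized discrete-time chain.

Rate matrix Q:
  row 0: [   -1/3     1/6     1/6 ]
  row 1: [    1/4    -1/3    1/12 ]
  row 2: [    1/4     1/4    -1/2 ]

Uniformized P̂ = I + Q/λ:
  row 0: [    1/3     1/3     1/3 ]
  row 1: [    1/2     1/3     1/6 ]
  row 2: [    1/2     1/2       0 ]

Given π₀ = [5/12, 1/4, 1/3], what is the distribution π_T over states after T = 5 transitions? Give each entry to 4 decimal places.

π = [0.4286, 0.3674, 0.2041]

t=0: π = [0.4167, 0.2500, 0.3333]
t=1: π = [0.4306, 0.3889, 0.1806]
t=2: π = [0.4282, 0.3634, 0.2083]
t=3: π = [0.4286, 0.3681, 0.2033]
t=4: π = [0.4286, 0.3672, 0.2042]
t=5: π = [0.4286, 0.3674, 0.2041]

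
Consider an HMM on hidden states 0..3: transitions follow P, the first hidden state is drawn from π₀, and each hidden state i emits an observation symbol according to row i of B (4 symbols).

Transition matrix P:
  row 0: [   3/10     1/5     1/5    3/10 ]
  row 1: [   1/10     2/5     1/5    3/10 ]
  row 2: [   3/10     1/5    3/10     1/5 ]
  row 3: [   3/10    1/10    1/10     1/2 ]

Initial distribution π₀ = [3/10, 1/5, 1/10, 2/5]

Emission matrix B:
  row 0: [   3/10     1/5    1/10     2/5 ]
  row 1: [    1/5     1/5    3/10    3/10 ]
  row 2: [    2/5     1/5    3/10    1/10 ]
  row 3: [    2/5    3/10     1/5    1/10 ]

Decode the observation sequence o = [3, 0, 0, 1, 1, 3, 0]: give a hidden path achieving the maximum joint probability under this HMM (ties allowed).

path = [0, 3, 3, 3, 3, 0, 3]

t=0: δ = [1.200e-01, 6.000e-02, 1.000e-02, 4.000e-02]  (obs o_0=3)
t=1: δ = [1.080e-02, 4.800e-03, 9.600e-03, 1.440e-02]  ψ = [0, 0, 0, 0]  (obs o_1=0)
t=2: δ = [1.296e-03, 4.320e-04, 1.152e-03, 2.880e-03]  ψ = [3, 0, 2, 3]  (obs o_2=0)
t=3: δ = [1.728e-04, 5.760e-05, 6.912e-05, 4.320e-04]  ψ = [3, 3, 2, 3]  (obs o_3=1)
t=4: δ = [2.592e-05, 8.640e-06, 8.640e-06, 6.480e-05]  ψ = [3, 3, 3, 3]  (obs o_4=1)
t=5: δ = [7.776e-06, 1.944e-06, 6.480e-07, 3.240e-06]  ψ = [3, 3, 3, 3]  (obs o_5=3)
t=6: δ = [6.998e-07, 3.110e-07, 6.221e-07, 9.331e-07]  ψ = [0, 0, 0, 0]  (obs o_6=0)
backtrack: best end state = 3; path = [0, 3, 3, 3, 3, 0, 3]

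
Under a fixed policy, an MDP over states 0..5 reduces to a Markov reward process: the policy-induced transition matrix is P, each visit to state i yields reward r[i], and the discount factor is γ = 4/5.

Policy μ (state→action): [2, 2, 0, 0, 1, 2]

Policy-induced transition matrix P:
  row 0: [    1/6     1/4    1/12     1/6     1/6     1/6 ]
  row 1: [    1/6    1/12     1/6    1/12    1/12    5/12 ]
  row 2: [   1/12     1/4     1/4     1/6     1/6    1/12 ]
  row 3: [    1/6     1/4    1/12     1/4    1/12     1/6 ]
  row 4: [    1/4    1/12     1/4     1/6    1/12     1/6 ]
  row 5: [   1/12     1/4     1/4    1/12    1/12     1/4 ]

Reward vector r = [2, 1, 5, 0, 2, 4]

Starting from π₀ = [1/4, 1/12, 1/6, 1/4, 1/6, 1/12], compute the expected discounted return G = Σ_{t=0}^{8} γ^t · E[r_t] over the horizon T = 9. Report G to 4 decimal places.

G = 10.2345

t=0: π = [0.2500, 0.0833, 0.1667, 0.2500, 0.1667, 0.0833], E[r] = 2.0833, γ^t·E[r] = 2.083333, running G = 2.083333
t=1: π = [0.1597, 0.2083, 0.1597, 0.1736, 0.1181, 0.1806], E[r] = 2.2847, γ^t·E[r] = 1.827778, running G = 3.911111
t=2: π = [0.1481, 0.1956, 0.1771, 0.1487, 0.1100, 0.2205], E[r] = 2.4792, γ^t·E[r] = 1.586667, running G = 5.497778
t=3: π = [0.1427, 0.1991, 0.1842, 0.1444, 0.1104, 0.2192], E[r] = 2.5032, γ^t·E[r] = 1.281630, running G = 6.779407
t=4: π = [0.1423, 0.1984, 0.1856, 0.1438, 0.1106, 0.2193], E[r] = 2.5093, γ^t·E[r] = 1.027802, running G = 7.807210
t=5: π = [0.1421, 0.1985, 0.1858, 0.1438, 0.1107, 0.2191], E[r] = 2.5093, γ^t·E[r] = 0.822260, running G = 8.629470
t=6: π = [0.1421, 0.1985, 0.1858, 0.1439, 0.1107, 0.2191], E[r] = 2.5093, γ^t·E[r] = 0.657808, running G = 9.287277
t=7: π = [0.1421, 0.1985, 0.1858, 0.1439, 0.1107, 0.2191], E[r] = 2.5093, γ^t·E[r] = 0.526238, running G = 9.813516
t=8: π = [0.1422, 0.1985, 0.1858, 0.1439, 0.1107, 0.2191], E[r] = 2.5093, γ^t·E[r] = 0.420990, running G = 10.234505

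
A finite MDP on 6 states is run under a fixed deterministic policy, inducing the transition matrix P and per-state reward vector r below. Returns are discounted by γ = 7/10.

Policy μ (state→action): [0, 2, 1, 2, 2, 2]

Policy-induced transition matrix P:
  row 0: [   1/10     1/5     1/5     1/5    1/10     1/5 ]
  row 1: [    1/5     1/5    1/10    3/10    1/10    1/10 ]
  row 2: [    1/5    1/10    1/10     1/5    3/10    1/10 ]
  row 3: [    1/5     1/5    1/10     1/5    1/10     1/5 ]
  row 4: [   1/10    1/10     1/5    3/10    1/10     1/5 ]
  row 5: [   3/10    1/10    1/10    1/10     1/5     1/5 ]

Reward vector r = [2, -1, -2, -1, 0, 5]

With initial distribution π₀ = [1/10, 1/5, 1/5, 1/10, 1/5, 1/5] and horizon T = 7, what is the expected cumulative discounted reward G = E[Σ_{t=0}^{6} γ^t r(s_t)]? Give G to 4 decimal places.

t=0: π = [0.1000, 0.2000, 0.2000, 0.1000, 0.2000, 0.2000], E[r] = 0.5000, γ^t·E[r] = 0.500000, running G = 0.500000
t=1: π = [0.1900, 0.1400, 0.1300, 0.2200, 0.1600, 0.1600], E[r] = 0.5600, γ^t·E[r] = 0.392000, running G = 0.892000
t=2: π = [0.1810, 0.1550, 0.1350, 0.2140, 0.1420, 0.1730], E[r] = 0.5880, γ^t·E[r] = 0.288120, running G = 1.180120
t=3: π = [0.1850, 0.1550, 0.1323, 0.2124, 0.1443, 0.1710], E[r] = 0.5930, γ^t·E[r] = 0.203399, running G = 1.383519
t=4: π = [0.1842, 0.1552, 0.1329, 0.2128, 0.1436, 0.1713], E[r] = 0.5908, γ^t·E[r] = 0.141841, running G = 1.525360
t=5: π = [0.1844, 0.1552, 0.1328, 0.2128, 0.1437, 0.1712], E[r] = 0.5911, γ^t·E[r] = 0.099346, running G = 1.624707
t=6: π = [0.1843, 0.1552, 0.1328, 0.2128, 0.1437, 0.1712], E[r] = 0.5910, γ^t·E[r] = 0.069531, running G = 1.694238

G = 1.6942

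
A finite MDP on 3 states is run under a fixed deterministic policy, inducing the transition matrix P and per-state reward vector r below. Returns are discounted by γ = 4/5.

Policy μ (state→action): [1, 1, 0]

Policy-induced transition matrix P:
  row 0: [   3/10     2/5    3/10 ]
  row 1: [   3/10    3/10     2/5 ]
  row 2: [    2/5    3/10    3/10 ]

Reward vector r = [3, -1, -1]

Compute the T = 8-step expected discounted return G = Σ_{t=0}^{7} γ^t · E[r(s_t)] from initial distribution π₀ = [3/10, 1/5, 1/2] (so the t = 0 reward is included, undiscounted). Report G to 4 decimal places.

t=0: π = [0.3000, 0.2000, 0.5000], E[r] = 0.2000, γ^t·E[r] = 0.200000, running G = 0.200000
t=1: π = [0.3500, 0.3300, 0.3200], E[r] = 0.4000, γ^t·E[r] = 0.320000, running G = 0.520000
t=2: π = [0.3320, 0.3350, 0.3330], E[r] = 0.3280, γ^t·E[r] = 0.209920, running G = 0.729920
t=3: π = [0.3333, 0.3332, 0.3335], E[r] = 0.3332, γ^t·E[r] = 0.170598, running G = 0.900518
t=4: π = [0.3334, 0.3333, 0.3333], E[r] = 0.3334, γ^t·E[r] = 0.136561, running G = 1.037079
t=5: π = [0.3333, 0.3333, 0.3333], E[r] = 0.3333, γ^t·E[r] = 0.109225, running G = 1.146304
t=6: π = [0.3333, 0.3333, 0.3333], E[r] = 0.3333, γ^t·E[r] = 0.087381, running G = 1.233685
t=7: π = [0.3333, 0.3333, 0.3333], E[r] = 0.3333, γ^t·E[r] = 0.069905, running G = 1.303590

G = 1.3036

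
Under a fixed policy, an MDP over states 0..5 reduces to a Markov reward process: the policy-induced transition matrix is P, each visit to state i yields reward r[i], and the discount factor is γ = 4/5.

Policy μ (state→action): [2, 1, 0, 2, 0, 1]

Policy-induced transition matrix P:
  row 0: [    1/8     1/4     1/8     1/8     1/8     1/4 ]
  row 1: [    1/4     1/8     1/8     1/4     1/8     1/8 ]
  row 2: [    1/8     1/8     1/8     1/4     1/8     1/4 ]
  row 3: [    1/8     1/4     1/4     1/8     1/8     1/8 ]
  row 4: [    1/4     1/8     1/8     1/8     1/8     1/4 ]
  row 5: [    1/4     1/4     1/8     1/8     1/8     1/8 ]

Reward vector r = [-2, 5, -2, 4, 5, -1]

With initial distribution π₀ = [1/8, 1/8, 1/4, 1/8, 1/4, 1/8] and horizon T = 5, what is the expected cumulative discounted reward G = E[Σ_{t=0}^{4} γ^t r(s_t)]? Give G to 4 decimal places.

t=0: π = [0.1250, 0.1250, 0.2500, 0.1250, 0.2500, 0.1250], E[r] = 1.5000, γ^t·E[r] = 1.500000, running G = 1.500000
t=1: π = [0.1875, 0.1719, 0.1406, 0.1719, 0.1250, 0.2031], E[r] = 1.3125, γ^t·E[r] = 1.050000, running G = 2.550000
t=2: π = [0.1875, 0.1953, 0.1465, 0.1641, 0.1250, 0.1816], E[r] = 1.4082, γ^t·E[r] = 0.901250, running G = 3.451250
t=3: π = [0.1877, 0.1917, 0.1455, 0.1677, 0.1250, 0.1824], E[r] = 1.4053, γ^t·E[r] = 0.719500, running G = 4.170750
t=4: π = [0.1874, 0.1922, 0.1460, 0.1671, 0.1250, 0.1823], E[r] = 1.4058, γ^t·E[r] = 0.575800, running G = 4.746550

G = 4.7466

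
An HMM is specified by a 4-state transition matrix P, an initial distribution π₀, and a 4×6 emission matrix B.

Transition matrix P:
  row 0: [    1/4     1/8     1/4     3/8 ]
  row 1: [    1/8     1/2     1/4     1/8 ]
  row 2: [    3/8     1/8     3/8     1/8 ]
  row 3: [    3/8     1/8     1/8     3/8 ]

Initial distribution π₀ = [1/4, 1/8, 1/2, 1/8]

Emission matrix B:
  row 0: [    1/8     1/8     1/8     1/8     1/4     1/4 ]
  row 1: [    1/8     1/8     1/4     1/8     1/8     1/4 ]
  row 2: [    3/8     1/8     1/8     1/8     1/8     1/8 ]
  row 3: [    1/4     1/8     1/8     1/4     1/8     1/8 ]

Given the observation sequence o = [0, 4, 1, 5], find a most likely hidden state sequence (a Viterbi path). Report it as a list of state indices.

t=0: δ = [3.125e-02, 1.562e-02, 1.875e-01, 3.125e-02]  (obs o_0=0)
t=1: δ = [1.758e-02, 2.930e-03, 8.789e-03, 2.930e-03]  ψ = [2, 2, 2, 2]  (obs o_1=4)
t=2: δ = [5.493e-04, 2.747e-04, 5.493e-04, 8.240e-04]  ψ = [0, 0, 0, 0]  (obs o_2=1)
t=3: δ = [7.725e-05, 3.433e-05, 2.575e-05, 3.862e-05]  ψ = [3, 1, 2, 3]  (obs o_3=5)
backtrack: best end state = 0; path = [2, 0, 3, 0]

path = [2, 0, 3, 0]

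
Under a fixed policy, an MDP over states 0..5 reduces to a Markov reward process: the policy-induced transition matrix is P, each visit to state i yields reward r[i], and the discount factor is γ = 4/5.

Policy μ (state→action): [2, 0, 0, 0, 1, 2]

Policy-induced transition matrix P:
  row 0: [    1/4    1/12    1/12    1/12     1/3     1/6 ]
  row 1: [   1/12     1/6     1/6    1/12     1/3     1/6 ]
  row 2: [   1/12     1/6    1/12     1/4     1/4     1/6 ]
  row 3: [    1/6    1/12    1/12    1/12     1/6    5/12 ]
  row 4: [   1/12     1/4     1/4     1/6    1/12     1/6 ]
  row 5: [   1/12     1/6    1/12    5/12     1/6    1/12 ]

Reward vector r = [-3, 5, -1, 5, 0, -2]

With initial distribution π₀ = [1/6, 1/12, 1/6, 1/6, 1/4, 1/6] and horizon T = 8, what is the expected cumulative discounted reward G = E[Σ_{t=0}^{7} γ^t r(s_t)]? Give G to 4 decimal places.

t=0: π = [0.1667, 0.0833, 0.1667, 0.1667, 0.2500, 0.1667], E[r] = 0.2500, γ^t·E[r] = 0.250000, running G = 0.250000
t=1: π = [0.1250, 0.1597, 0.1319, 0.1875, 0.2014, 0.1944], E[r] = 0.8403, γ^t·E[r] = 0.672222, running G = 0.922222
t=2: π = [0.1198, 0.1574, 0.1302, 0.1869, 0.2083, 0.1973], E[r] = 0.8374, γ^t·E[r] = 0.535926, running G = 1.458148
t=3: π = [0.1189, 0.1585, 0.1312, 0.1882, 0.2064, 0.1970], E[r] = 0.8515, γ^t·E[r] = 0.435975, running G = 1.894123
t=4: π = [0.1188, 0.1583, 0.1309, 0.1880, 0.2066, 0.1973], E[r] = 0.8496, γ^t·E[r] = 0.347988, running G = 2.242112
t=5: π = [0.1188, 0.1583, 0.1310, 0.1881, 0.2065, 0.1972], E[r] = 0.8504, γ^t·E[r] = 0.278662, running G = 2.520774
t=6: π = [0.1188, 0.1583, 0.1309, 0.1881, 0.2066, 0.1973], E[r] = 0.8502, γ^t·E[r] = 0.222865, running G = 2.743639
t=7: π = [0.1188, 0.1583, 0.1310, 0.1881, 0.2066, 0.1973], E[r] = 0.8502, γ^t·E[r] = 0.178308, running G = 2.921948

G = 2.9219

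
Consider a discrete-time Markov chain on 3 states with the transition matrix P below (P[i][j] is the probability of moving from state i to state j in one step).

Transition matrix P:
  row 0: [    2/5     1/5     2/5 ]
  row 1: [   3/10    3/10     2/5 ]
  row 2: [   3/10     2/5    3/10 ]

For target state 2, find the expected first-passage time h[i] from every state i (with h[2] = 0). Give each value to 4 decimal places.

h = [2.5000, 2.5000, 0.0000]

First-step conditioning: h[2] = 0; for i ≠ 2, h[i] = 1 + Σ_k P[i][k]·h[k].
  h[0] = 1 + 2/5·h[0] + 1/5·h[1]
  h[1] = 1 + 3/10·h[0] + 3/10·h[1]
Solving the 2×2 linear system over states ≠ 2 gives exactly h = [5/2, 5/2, 0] (h[2] = 0 is the target).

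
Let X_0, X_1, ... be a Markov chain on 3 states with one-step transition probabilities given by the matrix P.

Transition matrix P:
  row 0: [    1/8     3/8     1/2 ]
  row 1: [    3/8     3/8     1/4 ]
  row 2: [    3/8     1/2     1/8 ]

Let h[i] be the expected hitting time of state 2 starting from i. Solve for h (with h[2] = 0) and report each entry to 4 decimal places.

First-step conditioning: h[2] = 0; for i ≠ 2, h[i] = 1 + Σ_k P[i][k]·h[k].
  h[0] = 1 + 1/8·h[0] + 3/8·h[1]
  h[1] = 1 + 3/8·h[0] + 3/8·h[1]
Solving the 2×2 linear system over states ≠ 2 gives exactly h = [32/13, 40/13, 0] (h[2] = 0 is the target).

h = [2.4615, 3.0769, 0.0000]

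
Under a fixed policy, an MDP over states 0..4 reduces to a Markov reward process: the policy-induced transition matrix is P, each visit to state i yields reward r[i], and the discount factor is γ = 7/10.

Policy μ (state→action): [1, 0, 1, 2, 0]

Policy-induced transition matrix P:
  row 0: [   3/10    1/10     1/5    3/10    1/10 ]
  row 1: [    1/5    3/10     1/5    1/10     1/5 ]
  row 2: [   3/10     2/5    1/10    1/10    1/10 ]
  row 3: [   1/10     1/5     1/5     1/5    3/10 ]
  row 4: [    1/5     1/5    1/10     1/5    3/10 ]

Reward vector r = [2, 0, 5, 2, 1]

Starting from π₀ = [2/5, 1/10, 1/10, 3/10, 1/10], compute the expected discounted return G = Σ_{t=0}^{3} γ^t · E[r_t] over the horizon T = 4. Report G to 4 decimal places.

G = 4.8968

t=0: π = [0.4000, 0.1000, 0.1000, 0.3000, 0.1000], E[r] = 2.0000, γ^t·E[r] = 2.000000, running G = 2.000000
t=1: π = [0.2200, 0.1900, 0.1800, 0.2200, 0.1900], E[r] = 1.9700, γ^t·E[r] = 1.379000, running G = 3.379000
t=2: π = [0.2180, 0.2330, 0.1630, 0.1850, 0.2010], E[r] = 1.8220, γ^t·E[r] = 0.892780, running G = 4.271780
t=3: π = [0.2196, 0.2341, 0.1636, 0.1822, 0.2005], E[r] = 1.8221, γ^t·E[r] = 0.624980, running G = 4.896760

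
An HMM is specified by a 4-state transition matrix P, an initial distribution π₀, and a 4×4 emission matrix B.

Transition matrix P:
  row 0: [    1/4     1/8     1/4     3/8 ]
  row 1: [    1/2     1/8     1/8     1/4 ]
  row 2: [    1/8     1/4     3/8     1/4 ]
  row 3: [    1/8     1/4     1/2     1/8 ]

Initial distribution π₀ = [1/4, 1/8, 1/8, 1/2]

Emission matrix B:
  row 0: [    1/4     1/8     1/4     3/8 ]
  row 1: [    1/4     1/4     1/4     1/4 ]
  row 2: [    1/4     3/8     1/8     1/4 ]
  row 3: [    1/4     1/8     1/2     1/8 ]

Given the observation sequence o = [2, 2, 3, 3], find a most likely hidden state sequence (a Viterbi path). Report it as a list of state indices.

t=0: δ = [6.250e-02, 3.125e-02, 1.562e-02, 2.500e-01]  (obs o_0=2)
t=1: δ = [7.812e-03, 1.562e-02, 1.562e-02, 1.562e-02]  ψ = [3, 3, 3, 3]  (obs o_1=2)
t=2: δ = [2.930e-03, 9.766e-04, 1.953e-03, 4.883e-04]  ψ = [1, 2, 3, 1]  (obs o_2=3)
t=3: δ = [2.747e-04, 1.221e-04, 1.831e-04, 1.373e-04]  ψ = [0, 2, 0, 0]  (obs o_3=3)
backtrack: best end state = 0; path = [3, 1, 0, 0]

path = [3, 1, 0, 0]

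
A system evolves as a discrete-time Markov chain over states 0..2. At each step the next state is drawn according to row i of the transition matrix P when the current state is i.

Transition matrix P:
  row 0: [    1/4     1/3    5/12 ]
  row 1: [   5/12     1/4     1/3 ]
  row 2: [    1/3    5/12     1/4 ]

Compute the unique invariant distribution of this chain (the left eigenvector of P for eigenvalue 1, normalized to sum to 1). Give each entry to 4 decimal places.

Balance equations π_j = Σ_i π_i·P[i][j]:
  π_0 = 1/4·π_0 + 5/12·π_1 + 1/3·π_2
  π_1 = 1/3·π_0 + 1/4·π_1 + 5/12·π_2
  normalize: π_0 + π_1 + π_2 = 1
Solving the linear system gives exactly π = [1/3, 1/3, 1/3].

π = [0.3333, 0.3333, 0.3333]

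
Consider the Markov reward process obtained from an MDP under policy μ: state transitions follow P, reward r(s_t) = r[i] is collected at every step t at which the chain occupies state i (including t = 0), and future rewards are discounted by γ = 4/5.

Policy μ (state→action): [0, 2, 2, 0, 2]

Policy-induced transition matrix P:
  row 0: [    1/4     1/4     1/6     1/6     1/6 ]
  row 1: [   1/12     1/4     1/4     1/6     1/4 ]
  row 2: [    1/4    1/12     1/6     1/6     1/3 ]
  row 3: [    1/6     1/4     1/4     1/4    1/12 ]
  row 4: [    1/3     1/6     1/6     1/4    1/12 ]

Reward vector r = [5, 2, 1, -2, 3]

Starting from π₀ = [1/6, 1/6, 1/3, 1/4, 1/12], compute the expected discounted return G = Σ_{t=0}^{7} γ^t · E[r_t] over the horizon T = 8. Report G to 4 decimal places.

t=0: π = [0.1667, 0.1667, 0.3333, 0.2500, 0.0833], E[r] = 1.2500, γ^t·E[r] = 1.250000, running G = 1.250000
t=1: π = [0.2083, 0.1875, 0.2014, 0.1944, 0.2083], E[r] = 1.8542, γ^t·E[r] = 1.483333, running G = 2.733333
t=2: π = [0.2199, 0.1991, 0.1985, 0.2002, 0.1823], E[r] = 1.8426, γ^t·E[r] = 1.179259, running G = 3.912593
t=3: π = [0.2153, 0.2017, 0.1999, 0.1985, 0.1845], E[r] = 1.8363, γ^t·E[r] = 0.940198, running G = 4.852790
t=4: π = [0.2152, 0.2013, 0.2000, 0.1986, 0.1849], E[r] = 1.8361, γ^t·E[r] = 0.752084, running G = 5.604874
t=5: π = [0.2153, 0.2013, 0.2000, 0.1986, 0.1848], E[r] = 1.8363, γ^t·E[r] = 0.601708, running G = 6.206582
t=6: π = [0.2153, 0.2013, 0.2000, 0.1986, 0.1848], E[r] = 1.8363, γ^t·E[r] = 0.481366, running G = 6.687948
t=7: π = [0.2153, 0.2013, 0.2000, 0.1986, 0.1848], E[r] = 1.8363, γ^t·E[r] = 0.385092, running G = 7.073041

G = 7.0730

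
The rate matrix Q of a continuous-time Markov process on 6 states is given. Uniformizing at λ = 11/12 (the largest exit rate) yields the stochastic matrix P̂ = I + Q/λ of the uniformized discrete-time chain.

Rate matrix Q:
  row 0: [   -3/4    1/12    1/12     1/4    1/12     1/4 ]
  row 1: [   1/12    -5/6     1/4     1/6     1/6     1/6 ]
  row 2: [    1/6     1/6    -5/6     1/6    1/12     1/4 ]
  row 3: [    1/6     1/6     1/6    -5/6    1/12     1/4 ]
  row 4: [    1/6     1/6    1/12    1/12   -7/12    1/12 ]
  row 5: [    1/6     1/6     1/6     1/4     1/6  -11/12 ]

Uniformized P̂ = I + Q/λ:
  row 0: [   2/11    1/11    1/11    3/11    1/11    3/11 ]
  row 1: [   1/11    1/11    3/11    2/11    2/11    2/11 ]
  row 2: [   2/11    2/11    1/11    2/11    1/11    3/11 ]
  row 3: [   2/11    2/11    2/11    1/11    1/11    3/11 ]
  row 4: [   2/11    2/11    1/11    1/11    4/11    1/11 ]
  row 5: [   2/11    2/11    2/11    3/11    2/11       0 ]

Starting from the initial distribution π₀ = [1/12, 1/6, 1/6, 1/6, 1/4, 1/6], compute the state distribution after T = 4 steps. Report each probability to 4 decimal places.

t=0: π = [0.0833, 0.1667, 0.1667, 0.1667, 0.2500, 0.1667]
t=1: π = [0.1667, 0.1591, 0.1515, 0.1667, 0.1894, 0.1667]
t=2: π = [0.1674, 0.1522, 0.1501, 0.1798, 0.1722, 0.1784]
t=3: π = [0.1680, 0.1528, 0.1511, 0.1813, 0.1679, 0.1789]
t=4: π = [0.1679, 0.1527, 0.1514, 0.1816, 0.1669, 0.1795]

π = [0.1679, 0.1527, 0.1514, 0.1816, 0.1669, 0.1795]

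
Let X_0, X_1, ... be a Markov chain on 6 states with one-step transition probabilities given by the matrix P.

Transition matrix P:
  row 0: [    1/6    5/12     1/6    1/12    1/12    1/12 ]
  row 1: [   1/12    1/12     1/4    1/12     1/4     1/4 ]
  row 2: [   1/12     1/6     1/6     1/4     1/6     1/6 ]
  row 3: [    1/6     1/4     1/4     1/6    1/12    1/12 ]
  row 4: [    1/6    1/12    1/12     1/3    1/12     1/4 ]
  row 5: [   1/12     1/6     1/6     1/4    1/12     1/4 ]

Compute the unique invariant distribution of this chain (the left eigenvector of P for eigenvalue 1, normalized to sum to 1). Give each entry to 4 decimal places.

Balance equations π_j = Σ_i π_i·P[i][j]:
  π_0 = 1/6·π_0 + 1/12·π_1 + 1/12·π_2 + 1/6·π_3 + 1/6·π_4 + 1/12·π_5
  π_1 = 5/12·π_0 + 1/12·π_1 + 1/6·π_2 + 1/4·π_3 + 1/12·π_4 + 1/6·π_5
  π_2 = 1/6·π_0 + 1/4·π_1 + 1/6·π_2 + 1/4·π_3 + 1/12·π_4 + 1/6·π_5
  π_3 = 1/12·π_0 + 1/12·π_1 + 1/4·π_2 + 1/6·π_3 + 1/3·π_4 + 1/4·π_5
  π_4 = 1/12·π_0 + 1/4·π_1 + 1/6·π_2 + 1/12·π_3 + 1/12·π_4 + 1/12·π_5
  normalize: π_0 + π_1 + π_2 + π_3 + π_4 + π_5 = 1
Solving the linear system gives exactly π = [16822/139801, 26073/139801, 26213/139801, 27061/139801, 18180/139801, 25452/139801].

π = [0.1203, 0.1865, 0.1875, 0.1936, 0.1300, 0.1821]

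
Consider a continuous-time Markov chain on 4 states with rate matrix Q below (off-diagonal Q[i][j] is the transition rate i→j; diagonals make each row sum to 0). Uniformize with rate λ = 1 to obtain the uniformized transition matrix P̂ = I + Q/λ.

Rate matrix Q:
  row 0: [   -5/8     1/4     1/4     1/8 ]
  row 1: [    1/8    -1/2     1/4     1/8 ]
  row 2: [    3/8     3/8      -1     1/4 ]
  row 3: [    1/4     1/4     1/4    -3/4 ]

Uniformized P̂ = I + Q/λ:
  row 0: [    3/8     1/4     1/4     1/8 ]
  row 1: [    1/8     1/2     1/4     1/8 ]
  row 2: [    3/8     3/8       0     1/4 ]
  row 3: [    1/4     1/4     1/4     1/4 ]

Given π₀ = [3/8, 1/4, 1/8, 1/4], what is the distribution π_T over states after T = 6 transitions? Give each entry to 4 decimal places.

π = [0.2619, 0.3666, 0.2000, 0.1714]

t=0: π = [0.3750, 0.2500, 0.1250, 0.2500]
t=1: π = [0.2813, 0.3281, 0.2188, 0.1719]
t=2: π = [0.2715, 0.3594, 0.1953, 0.1738]
t=3: π = [0.2634, 0.3643, 0.2012, 0.1711]
t=4: π = [0.2625, 0.3662, 0.1997, 0.1715]
t=5: π = [0.2620, 0.3665, 0.2001, 0.1714]
t=6: π = [0.2619, 0.3666, 0.2000, 0.1714]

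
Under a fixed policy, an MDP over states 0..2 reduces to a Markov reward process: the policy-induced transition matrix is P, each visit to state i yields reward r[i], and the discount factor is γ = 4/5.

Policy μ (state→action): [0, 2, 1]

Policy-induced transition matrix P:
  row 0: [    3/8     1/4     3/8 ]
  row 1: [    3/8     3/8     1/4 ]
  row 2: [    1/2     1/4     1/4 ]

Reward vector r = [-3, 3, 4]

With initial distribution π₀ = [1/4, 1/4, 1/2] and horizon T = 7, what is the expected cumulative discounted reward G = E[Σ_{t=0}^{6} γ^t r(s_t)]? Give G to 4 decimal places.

G = 4.3113

t=0: π = [0.2500, 0.2500, 0.5000], E[r] = 2.0000, γ^t·E[r] = 2.000000, running G = 2.000000
t=1: π = [0.4375, 0.2813, 0.2813], E[r] = 0.6563, γ^t·E[r] = 0.525000, running G = 2.525000
t=2: π = [0.4102, 0.2852, 0.3047], E[r] = 0.8438, γ^t·E[r] = 0.540000, running G = 3.065000
t=3: π = [0.4131, 0.2856, 0.3013], E[r] = 0.8228, γ^t·E[r] = 0.421250, running G = 3.486250
t=4: π = [0.4127, 0.2857, 0.3016], E[r] = 0.8257, γ^t·E[r] = 0.338200, running G = 3.824450
t=5: π = [0.4127, 0.2857, 0.3016], E[r] = 0.8254, γ^t·E[r] = 0.270453, running G = 4.094903
t=6: π = [0.4127, 0.2857, 0.3016], E[r] = 0.8254, γ^t·E[r] = 0.216374, running G = 4.311277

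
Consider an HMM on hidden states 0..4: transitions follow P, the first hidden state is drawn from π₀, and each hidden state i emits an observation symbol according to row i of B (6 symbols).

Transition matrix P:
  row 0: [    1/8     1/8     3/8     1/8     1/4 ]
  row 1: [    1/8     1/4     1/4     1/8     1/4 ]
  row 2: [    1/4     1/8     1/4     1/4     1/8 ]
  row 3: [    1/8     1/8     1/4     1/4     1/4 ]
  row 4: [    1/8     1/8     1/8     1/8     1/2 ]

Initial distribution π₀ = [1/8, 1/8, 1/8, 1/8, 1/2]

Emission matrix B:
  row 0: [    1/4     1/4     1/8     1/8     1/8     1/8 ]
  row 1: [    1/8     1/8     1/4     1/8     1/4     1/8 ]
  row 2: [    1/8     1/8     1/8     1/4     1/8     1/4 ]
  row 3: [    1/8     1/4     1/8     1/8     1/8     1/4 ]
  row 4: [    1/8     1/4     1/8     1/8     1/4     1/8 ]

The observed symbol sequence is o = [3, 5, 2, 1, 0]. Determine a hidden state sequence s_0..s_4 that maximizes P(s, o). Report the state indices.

path = [4, 4, 4, 4, 4]

t=0: δ = [1.562e-02, 1.562e-02, 3.125e-02, 1.562e-02, 6.250e-02]  (obs o_0=3)
t=1: δ = [9.766e-04, 9.766e-04, 1.953e-03, 1.953e-03, 3.906e-03]  ψ = [2, 4, 2, 2, 4]  (obs o_1=5)
t=2: δ = [6.104e-05, 1.221e-04, 6.104e-05, 6.104e-05, 2.441e-04]  ψ = [2, 4, 2, 2, 4]  (obs o_2=2)
t=3: δ = [7.629e-06, 3.815e-06, 3.815e-06, 7.629e-06, 3.052e-05]  ψ = [4, 1, 1, 4, 4]  (obs o_3=1)
t=4: δ = [9.537e-07, 4.768e-07, 4.768e-07, 4.768e-07, 1.907e-06]  ψ = [4, 4, 4, 4, 4]  (obs o_4=0)
backtrack: best end state = 4; path = [4, 4, 4, 4, 4]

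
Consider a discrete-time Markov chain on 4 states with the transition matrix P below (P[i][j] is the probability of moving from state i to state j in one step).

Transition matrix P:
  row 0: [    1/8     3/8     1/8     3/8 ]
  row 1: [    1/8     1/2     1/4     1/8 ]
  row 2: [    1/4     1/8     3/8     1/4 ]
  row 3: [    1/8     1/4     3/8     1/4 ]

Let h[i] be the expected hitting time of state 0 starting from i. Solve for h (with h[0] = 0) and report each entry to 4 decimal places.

First-step conditioning: h[0] = 0; for i ≠ 0, h[i] = 1 + Σ_k P[i][k]·h[k].
  h[1] = 1 + 1/2·h[1] + 1/4·h[2] + 1/8·h[3]
  h[2] = 1 + 1/8·h[1] + 3/8·h[2] + 1/4·h[3]
  h[3] = 1 + 1/4·h[1] + 3/8·h[2] + 1/4·h[3]
Solving the 3×3 linear system over states ≠ 0 gives exactly h = [0, 128/21, 328/63, 376/63] (h[0] = 0 is the target).

h = [0.0000, 6.0952, 5.2063, 5.9683]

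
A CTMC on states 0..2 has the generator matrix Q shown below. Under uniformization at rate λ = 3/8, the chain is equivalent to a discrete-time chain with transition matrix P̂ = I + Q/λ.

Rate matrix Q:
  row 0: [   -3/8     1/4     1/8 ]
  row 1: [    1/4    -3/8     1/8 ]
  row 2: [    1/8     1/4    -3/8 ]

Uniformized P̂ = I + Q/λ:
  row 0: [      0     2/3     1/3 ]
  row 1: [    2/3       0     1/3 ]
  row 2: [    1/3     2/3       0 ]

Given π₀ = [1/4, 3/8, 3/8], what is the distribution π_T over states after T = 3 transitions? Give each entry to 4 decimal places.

t=0: π = [0.2500, 0.3750, 0.3750]
t=1: π = [0.3750, 0.4167, 0.2083]
t=2: π = [0.3472, 0.3889, 0.2639]
t=3: π = [0.3472, 0.4074, 0.2454]

π = [0.3472, 0.4074, 0.2454]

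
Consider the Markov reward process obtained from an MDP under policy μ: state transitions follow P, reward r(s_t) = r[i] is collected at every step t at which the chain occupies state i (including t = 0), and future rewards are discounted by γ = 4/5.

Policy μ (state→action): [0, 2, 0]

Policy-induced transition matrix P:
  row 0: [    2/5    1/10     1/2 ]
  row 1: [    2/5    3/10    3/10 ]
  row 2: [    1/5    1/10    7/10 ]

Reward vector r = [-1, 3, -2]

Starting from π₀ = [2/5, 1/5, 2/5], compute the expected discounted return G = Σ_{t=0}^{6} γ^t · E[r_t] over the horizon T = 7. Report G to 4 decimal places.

t=0: π = [0.4000, 0.2000, 0.4000], E[r] = -0.6000, γ^t·E[r] = -0.600000, running G = -0.600000
t=1: π = [0.3200, 0.1400, 0.5400], E[r] = -0.9800, γ^t·E[r] = -0.784000, running G = -1.384000
t=2: π = [0.2920, 0.1280, 0.5800], E[r] = -1.0680, γ^t·E[r] = -0.683520, running G = -2.067520
t=3: π = [0.2840, 0.1256, 0.5904], E[r] = -1.0880, γ^t·E[r] = -0.557056, running G = -2.624576
t=4: π = [0.2819, 0.1251, 0.5930], E[r] = -1.0925, γ^t·E[r] = -0.447480, running G = -3.072056
t=5: π = [0.2814, 0.1250, 0.5936], E[r] = -1.0935, γ^t·E[r] = -0.358309, running G = -3.430365
t=6: π = [0.2813, 0.1250, 0.5937], E[r] = -1.0937, γ^t·E[r] = -0.286704, running G = -3.717069

G = -3.7171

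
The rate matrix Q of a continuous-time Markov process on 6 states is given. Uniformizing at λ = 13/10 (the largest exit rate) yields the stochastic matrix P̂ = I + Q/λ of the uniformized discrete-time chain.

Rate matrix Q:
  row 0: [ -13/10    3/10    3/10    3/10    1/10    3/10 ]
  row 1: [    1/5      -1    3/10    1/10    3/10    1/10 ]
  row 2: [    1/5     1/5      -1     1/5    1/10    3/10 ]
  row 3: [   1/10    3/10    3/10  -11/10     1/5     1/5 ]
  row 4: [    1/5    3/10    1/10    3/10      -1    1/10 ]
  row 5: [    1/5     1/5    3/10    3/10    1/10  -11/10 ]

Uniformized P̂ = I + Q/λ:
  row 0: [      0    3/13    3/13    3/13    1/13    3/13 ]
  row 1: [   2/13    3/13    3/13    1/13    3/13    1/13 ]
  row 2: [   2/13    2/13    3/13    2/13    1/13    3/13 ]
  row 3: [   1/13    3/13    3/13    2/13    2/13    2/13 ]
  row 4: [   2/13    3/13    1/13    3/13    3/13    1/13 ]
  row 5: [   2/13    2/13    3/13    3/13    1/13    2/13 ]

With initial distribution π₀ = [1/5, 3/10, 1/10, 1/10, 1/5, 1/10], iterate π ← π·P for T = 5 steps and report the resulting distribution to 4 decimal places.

π = [0.1220, 0.2030, 0.2087, 0.1704, 0.1433, 0.1526]

t=0: π = [0.2000, 0.3000, 0.1000, 0.1000, 0.2000, 0.1000]
t=1: π = [0.1154, 0.2154, 0.2000, 0.1692, 0.1615, 0.1385]
t=2: π = [0.1231, 0.2047, 0.2059, 0.1692, 0.1479, 0.1491]
t=3: π = [0.1219, 0.2035, 0.2080, 0.1704, 0.1442, 0.1520]
t=4: π = [0.1220, 0.2031, 0.2086, 0.1704, 0.1435, 0.1525]
t=5: π = [0.1220, 0.2030, 0.2087, 0.1704, 0.1433, 0.1526]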